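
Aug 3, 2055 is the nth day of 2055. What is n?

Days in months before Aug: 31 + 28 + 31 + 30 + 31 + 30 + 31 = 212.
Plus 3 days into Aug → day 215.

215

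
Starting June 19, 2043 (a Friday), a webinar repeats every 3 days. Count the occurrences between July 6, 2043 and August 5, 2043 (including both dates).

Occurrences land 3·i days after June 19, 2043 for i = 0, 1, 2, …
July 6, 2043 is 17 days after the start; 17 ÷ 3 = 5 remainder 2; since the remainder is 2, round up to i = 6. First occurrence in the window: #7 on July 7, 2043 (6×3 = 18 days in).
August 5, 2043 is 47 days after the start; 47 ÷ 3 = 15 remainder 2. Last occurrence in the window: #16 on August 3, 2043.
Occurrences #7 through #16: 10 in total.

10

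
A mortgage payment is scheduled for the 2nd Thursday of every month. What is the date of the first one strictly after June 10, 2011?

June 2011 starts on a Wednesday; its first Thursday is the 2nd, so the 2nd Thursday is the 9th — June 9, 2011.
That is not after June 10, 2011, so look at July 2011.
July 2011 starts on a Friday; its first Thursday is the 7th, so the 2nd Thursday is the 14th — July 14, 2011.

July 14, 2011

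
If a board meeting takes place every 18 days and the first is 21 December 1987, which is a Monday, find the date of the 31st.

The 31st occurrence is 30 intervals after the first: 30 × 18 = 540 days after 21 December 1987.
December has 31 days — 10 days to the end of December leaves 530.
1988 has 366 days (164 left).
January has 31 days (133 left).
February has 28 days (105 left).
March has 31 days (74 left).
April has 30 days (44 left).
May has 31 days (13 left).
13 days into June → 13 June 1989.

13 June 1989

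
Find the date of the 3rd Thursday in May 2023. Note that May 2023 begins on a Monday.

18 May 2023

May 2023 begins on a Monday, so the first Thursday is May 4 (3 days later).
The 3rd Thursday is 2 weeks later: 4 + 14 = 18.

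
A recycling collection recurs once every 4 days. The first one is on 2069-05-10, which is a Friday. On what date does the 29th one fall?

2069-08-30

The 29th occurrence is 28 intervals after the first: 28 × 4 = 112 days after 2069-05-10.
May has 31 days — 21 days to the end of May leaves 91.
June has 30 days (61 left).
July has 31 days (30 left).
30 days into August → 2069-08-30.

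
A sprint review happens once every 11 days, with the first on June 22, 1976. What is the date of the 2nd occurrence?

The 2nd occurrence is 1 interval after the first: 1 × 11 = 11 days after June 22, 1976.
June has 30 days — 8 days to the end of June leaves 3.
3 days into July → July 3, 1976.

July 3, 1976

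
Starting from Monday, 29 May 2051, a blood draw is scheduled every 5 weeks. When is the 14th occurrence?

26 August 2052

The 14th occurrence is 13 intervals after the first: 13 × 35 = 455 days after 29 May 2051.
May has 31 days — 2 days to the end of May leaves 453.
From end of May to end of 2051 is 214 days (239 left).
January has 31 days (208 left).
February has 29 days (179 left).
March has 31 days (148 left).
April has 30 days (118 left).
May has 31 days (87 left).
June has 30 days (57 left).
July has 31 days (26 left).
26 days into August → 26 August 2052.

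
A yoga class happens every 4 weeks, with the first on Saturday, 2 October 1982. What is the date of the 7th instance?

The 7th occurrence is 6 intervals after the first: 6 × 28 = 168 days after 2 October 1982.
October has 31 days — 29 days to the end of October leaves 139.
November has 30 days (109 left).
December has 31 days (78 left).
January has 31 days (47 left).
February has 28 days (19 left).
19 days into March → 19 March 1983.

19 March 1983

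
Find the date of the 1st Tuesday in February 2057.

February 6, 2057

The first Tuesday of February 2057 is February 6.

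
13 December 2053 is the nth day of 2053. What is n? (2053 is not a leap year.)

347

Days in months before December: 31 + 28 + 31 + 30 + 31 + 30 + 31 + 31 + 30 + 31 + 30 = 334.
Plus 13 days into December → day 347.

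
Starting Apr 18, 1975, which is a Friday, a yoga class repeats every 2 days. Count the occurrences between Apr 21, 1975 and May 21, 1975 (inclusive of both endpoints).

15

Occurrences land 2·i days after Apr 18, 1975 for i = 0, 1, 2, …
Apr 21, 1975 is 3 days after the start; 3 ÷ 2 = 1 remainder 1; since the remainder is 1, round up to i = 2. First occurrence in the window: #3 on Apr 22, 1975 (2×2 = 4 days in).
May 21, 1975 is 33 days after the start; 33 ÷ 2 = 16 remainder 1. Last occurrence in the window: #17 on May 20, 1975.
Occurrences #3 through #17: 15 in total.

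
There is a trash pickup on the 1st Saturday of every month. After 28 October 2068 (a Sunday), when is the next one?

October 2068 starts on a Monday, so its 1st Saturday is 6 October 2068 (5 days in).
That is not after 28 October 2068, so look at November 2068.
November 2068 starts on a Thursday, so its 1st Saturday is 3 November 2068 (2 days in).

3 November 2068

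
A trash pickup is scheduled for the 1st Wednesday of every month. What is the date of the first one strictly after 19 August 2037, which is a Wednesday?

August 2037 starts on a Saturday, so its 1st Wednesday is 5 August 2037 (4 days in).
That is not after 19 August 2037, so look at September 2037.
September 2037 starts on a Tuesday, so its 1st Wednesday is 2 September 2037 (1 day in).

2 September 2037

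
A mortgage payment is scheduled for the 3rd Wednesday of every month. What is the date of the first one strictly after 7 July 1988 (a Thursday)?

20 July 1988

July 1988 starts on a Friday; its first Wednesday is the 6th, so the 3rd Wednesday is the 20th — 20 July 1988.
20 July 1988 is after 7 July 1988, so that is the next one.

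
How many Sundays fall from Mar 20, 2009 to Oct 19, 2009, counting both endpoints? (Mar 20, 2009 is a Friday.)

31

Mar 20, 2009 is a Friday; the first Sunday on or after it is Mar 22, 2009 (2 days later).
From Mar 22, 2009 to Oct 19, 2009: 9 + 30 + 31 + 30 + 31 + 31 + 30 + 19 = 211 days (rest of Mar, Apr, May, Jun, Jul, Aug, Sep, Oct).
211 ÷ 7 = 30 full weeks with remainder 1, so 30 more Sundays after the first → 31.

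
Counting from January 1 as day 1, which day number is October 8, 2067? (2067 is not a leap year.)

Days in months before October: 31 + 28 + 31 + 30 + 31 + 30 + 31 + 31 + 30 = 273.
Plus 8 days into October → day 281.

281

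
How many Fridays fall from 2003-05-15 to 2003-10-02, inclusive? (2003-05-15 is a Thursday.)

20

2003-05-15 is a Thursday; the first Friday on or after it is 2003-05-16 (1 day later).
From 2003-05-16 to 2003-10-02: 15 + 30 + 31 + 31 + 30 + 2 = 139 days (rest of May, June, July, August, September, October).
139 ÷ 7 = 19 full weeks with remainder 6, so 19 more Fridays after the first → 20.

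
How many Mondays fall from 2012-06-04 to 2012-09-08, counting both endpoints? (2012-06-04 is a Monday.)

2012-06-04 is a Monday; the first Monday on or after it is 2012-06-04.
From 2012-06-04 to 2012-09-08: 26 + 31 + 31 + 8 = 96 days (rest of June, July, August, September).
96 ÷ 7 = 13 full weeks with remainder 5, so 13 more Mondays after the first → 14.

14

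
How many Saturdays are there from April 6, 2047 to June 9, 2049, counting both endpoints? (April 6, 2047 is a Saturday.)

114

April 6, 2047 is a Saturday; the first Saturday on or after it is April 6, 2047.
From April 6, 2047 to June 9, 2049: 269 + 366 + 160 = 795 days (rest of 2047, 2048, to June 9, 2049 in 2049).
795 ÷ 7 = 113 full weeks with remainder 4, so 113 more Saturdays after the first → 114.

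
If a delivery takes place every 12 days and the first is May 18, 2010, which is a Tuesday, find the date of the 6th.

The 6th occurrence is 5 intervals after the first: 5 × 12 = 60 days after May 18, 2010.
May has 31 days — 13 days to the end of May leaves 47.
June has 30 days (17 left).
17 days into July → July 17, 2010.

July 17, 2010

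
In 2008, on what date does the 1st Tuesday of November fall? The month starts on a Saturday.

November 2008 begins on a Saturday, so the first Tuesday is November 4 (3 days later).

2008-11-04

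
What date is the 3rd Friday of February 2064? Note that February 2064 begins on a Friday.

February 15, 2064

February 2064 begins on a Friday, so the first Friday is February 1.
The 3rd Friday is 2 weeks later: 1 + 14 = 15.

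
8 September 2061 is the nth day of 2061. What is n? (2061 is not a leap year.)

Days in months before September: 31 + 28 + 31 + 30 + 31 + 30 + 31 + 31 = 243.
Plus 8 days into September → day 251.

251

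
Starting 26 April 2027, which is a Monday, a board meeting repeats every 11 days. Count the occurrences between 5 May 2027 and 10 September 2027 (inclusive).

Occurrences land 11·i days after 26 April 2027 for i = 0, 1, 2, …
5 May 2027 is 9 days after the start; 9 ÷ 11 = 0 remainder 9; since the remainder is 9, round up to i = 1. First occurrence in the window: #2 on 7 May 2027 (1×11 = 11 days in).
10 September 2027 is 137 days after the start; 137 ÷ 11 = 12 remainder 5. Last occurrence in the window: #13 on 5 September 2027.
Occurrences #2 through #13: 12 in total.

12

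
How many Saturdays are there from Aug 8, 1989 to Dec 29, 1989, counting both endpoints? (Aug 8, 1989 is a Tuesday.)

Aug 8, 1989 is a Tuesday; the first Saturday on or after it is Aug 12, 1989 (4 days later).
From Aug 12, 1989 to Dec 29, 1989: 19 + 30 + 31 + 30 + 29 = 139 days (rest of Aug, Sep, Oct, Nov, Dec).
139 ÷ 7 = 19 full weeks with remainder 6, so 19 more Saturdays after the first → 20.

20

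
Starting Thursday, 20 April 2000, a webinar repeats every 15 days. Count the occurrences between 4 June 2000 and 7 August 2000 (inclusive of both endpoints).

Occurrences land 15·i days after 20 April 2000 for i = 0, 1, 2, …
4 June 2000 is 45 days after the start; 45 ÷ 15 = 3 remainder 0. First occurrence in the window: #4 on 4 June 2000 (3×15 = 45 days in).
7 August 2000 is 109 days after the start; 109 ÷ 15 = 7 remainder 4. Last occurrence in the window: #8 on 3 August 2000.
Occurrences #4 through #8: 5 in total.

5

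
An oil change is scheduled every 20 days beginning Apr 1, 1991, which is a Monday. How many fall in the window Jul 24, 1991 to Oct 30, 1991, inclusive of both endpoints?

Occurrences land 20·i days after Apr 1, 1991 for i = 0, 1, 2, …
Jul 24, 1991 is 114 days after the start; 114 ÷ 20 = 5 remainder 14; since the remainder is 14, round up to i = 6. First occurrence in the window: #7 on Jul 30, 1991 (6×20 = 120 days in).
Oct 30, 1991 is 212 days after the start; 212 ÷ 20 = 10 remainder 12. Last occurrence in the window: #11 on Oct 18, 1991.
Occurrences #7 through #11: 5 in total.

5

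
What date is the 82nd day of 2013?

March 23, 2013

January has 31 days (82 − 31 = 51 remain).
February has 28 days (51 − 28 = 23 remain).
23 into March → March 23.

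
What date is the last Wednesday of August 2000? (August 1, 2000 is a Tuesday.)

August 2000 begins on a Tuesday, so the first Wednesday is August 2 (1 day later).
August 2000 has 31 days. Adding weeks: 2, 9, 16, 23, 30 — the last one ≤ 31 is the 30th.

30 August 2000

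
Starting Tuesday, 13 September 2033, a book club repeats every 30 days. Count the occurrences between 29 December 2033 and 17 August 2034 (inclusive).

Occurrences land 30·i days after 13 September 2033 for i = 0, 1, 2, …
29 December 2033 is 107 days after the start; 107 ÷ 30 = 3 remainder 17; since the remainder is 17, round up to i = 4. First occurrence in the window: #5 on 11 January 2034 (4×30 = 120 days in).
17 August 2034 is 338 days after the start; 338 ÷ 30 = 11 remainder 8. Last occurrence in the window: #12 on 9 August 2034.
Occurrences #5 through #12: 8 in total.

8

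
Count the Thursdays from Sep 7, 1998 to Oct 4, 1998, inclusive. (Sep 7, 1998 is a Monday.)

Sep 7, 1998 is a Monday; the first Thursday on or after it is Sep 10, 1998 (3 days later).
From Sep 10, 1998 to Oct 4, 1998: 20 + 4 = 24 days (rest of Sep, Oct).
24 ÷ 7 = 3 full weeks with remainder 3, so 3 more Thursdays after the first → 4.

4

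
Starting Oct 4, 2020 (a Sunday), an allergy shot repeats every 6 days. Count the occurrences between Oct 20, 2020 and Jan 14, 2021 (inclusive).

15

Occurrences land 6·i days after Oct 4, 2020 for i = 0, 1, 2, …
Oct 20, 2020 is 16 days after the start; 16 ÷ 6 = 2 remainder 4; since the remainder is 4, round up to i = 3. First occurrence in the window: #4 on Oct 22, 2020 (3×6 = 18 days in).
Jan 14, 2021 is 102 days after the start; 102 ÷ 6 = 17 remainder 0. Last occurrence in the window: #18 on Jan 14, 2021.
Occurrences #4 through #18: 15 in total.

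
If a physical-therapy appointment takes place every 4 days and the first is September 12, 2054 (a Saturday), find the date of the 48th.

The 48th occurrence is 47 intervals after the first: 47 × 4 = 188 days after September 12, 2054.
September has 30 days — 18 days to the end of September leaves 170.
October has 31 days (139 left).
November has 30 days (109 left).
December has 31 days (78 left).
January has 31 days (47 left).
February has 28 days (19 left).
19 days into March → March 19, 2055.

March 19, 2055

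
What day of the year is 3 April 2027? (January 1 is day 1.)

93

Days in months before April: 31 + 28 + 31 = 90.
Plus 3 days into April → day 93.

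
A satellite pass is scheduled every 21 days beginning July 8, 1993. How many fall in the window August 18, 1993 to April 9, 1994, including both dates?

Occurrences land 21·i days after July 8, 1993 for i = 0, 1, 2, …
August 18, 1993 is 41 days after the start; 41 ÷ 21 = 1 remainder 20; since the remainder is 20, round up to i = 2. First occurrence in the window: #3 on August 19, 1993 (2×21 = 42 days in).
April 9, 1994 is 275 days after the start; 275 ÷ 21 = 13 remainder 2. Last occurrence in the window: #14 on April 7, 1994.
Occurrences #3 through #14: 12 in total.

12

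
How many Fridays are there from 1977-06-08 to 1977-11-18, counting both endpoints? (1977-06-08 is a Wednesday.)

24

1977-06-08 is a Wednesday; the first Friday on or after it is 1977-06-10 (2 days later).
From 1977-06-10 to 1977-11-18: 20 + 31 + 31 + 30 + 31 + 18 = 161 days (rest of June, July, August, September, October, November).
161 ÷ 7 = 23 full weeks with remainder 0, so 23 more Fridays after the first → 24.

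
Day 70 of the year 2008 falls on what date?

Mar 10, 2008

Jan has 31 days (70 − 31 = 39 remain).
Feb has 29 days (39 − 29 = 10 remain).
10 into Mar → Mar 10.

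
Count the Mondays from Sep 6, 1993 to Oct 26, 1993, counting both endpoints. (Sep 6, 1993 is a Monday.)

Sep 6, 1993 is a Monday; the first Monday on or after it is Sep 6, 1993.
From Sep 6, 1993 to Oct 26, 1993: 24 + 26 = 50 days (rest of Sep, Oct).
50 ÷ 7 = 7 full weeks with remainder 1, so 7 more Mondays after the first → 8.

8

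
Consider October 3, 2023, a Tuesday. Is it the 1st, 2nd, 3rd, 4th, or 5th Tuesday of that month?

1st

Day 3 falls in week ⌈3/7⌉ of the month.
Days 1–7 hold the 1st Tuesday, 8–14 the 2nd, 15–21 the 3rd, 22–28 the 4th, 29–31 the 5th.
3 is in the range for the 1st.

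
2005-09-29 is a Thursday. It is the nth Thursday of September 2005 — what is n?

Day 29 falls in week ⌈29/7⌉ of the month.
Days 1–7 hold the 1st Thursday, 8–14 the 2nd, 15–21 the 3rd, 22–28 the 4th, 29–31 the 5th.
29 is in the range for the 5th.

5th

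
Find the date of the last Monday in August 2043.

2043-08-31

August 2043 begins on a Saturday, so the first Monday is August 3 (2 days later).
August 2043 has 31 days. Adding weeks: 3, 10, 17, 24, 31 — the last one ≤ 31 is the 31st.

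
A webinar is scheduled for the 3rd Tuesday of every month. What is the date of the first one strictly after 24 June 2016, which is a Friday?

June 2016 starts on a Wednesday; its first Tuesday is the 7th, so the 3rd Tuesday is the 21st — 21 June 2016.
That is not after 24 June 2016, so look at July 2016.
July 2016 starts on a Friday; its first Tuesday is the 5th, so the 3rd Tuesday is the 19th — 19 July 2016.

19 July 2016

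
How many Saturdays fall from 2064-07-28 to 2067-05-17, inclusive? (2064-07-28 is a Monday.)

146

2064-07-28 is a Monday; the first Saturday on or after it is 2064-08-02 (5 days later).
From 2064-08-02 to 2067-05-17: 151 + 365 + 365 + 137 = 1018 days (rest of 2064, 2065, 2066, to 2067-05-17 in 2067).
1018 ÷ 7 = 145 full weeks with remainder 3, so 145 more Saturdays after the first → 146.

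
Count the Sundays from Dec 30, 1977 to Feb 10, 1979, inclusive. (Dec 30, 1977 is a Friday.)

Dec 30, 1977 is a Friday; the first Sunday on or after it is Jan 1, 1978 (2 days later).
From Jan 1, 1978 to Feb 10, 1979: 364 + 41 = 405 days (rest of 1978, to Feb 10, 1979 in 1979).
405 ÷ 7 = 57 full weeks with remainder 6, so 57 more Sundays after the first → 58.

58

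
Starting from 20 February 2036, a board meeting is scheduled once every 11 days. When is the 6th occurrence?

The 6th occurrence is 5 intervals after the first: 5 × 11 = 55 days after 20 February 2036.
February has 29 days — 9 days to the end of February leaves 46.
March has 31 days (15 left).
15 days into April → 15 April 2036.

15 April 2036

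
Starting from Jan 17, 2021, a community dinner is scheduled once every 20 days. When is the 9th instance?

Jun 26, 2021

The 9th occurrence is 8 intervals after the first: 8 × 20 = 160 days after Jan 17, 2021.
Jan has 31 days — 14 days to the end of Jan leaves 146.
Feb has 28 days (118 left).
Mar has 31 days (87 left).
Apr has 30 days (57 left).
May has 31 days (26 left).
26 days into Jun → Jun 26, 2021.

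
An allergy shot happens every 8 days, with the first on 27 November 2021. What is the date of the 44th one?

6 November 2022

The 44th occurrence is 43 intervals after the first: 43 × 8 = 344 days after 27 November 2021.
November has 30 days — 3 days to the end of November leaves 341.
December has 31 days (310 left).
January has 31 days (279 left).
February has 28 days (251 left).
March has 31 days (220 left).
April has 30 days (190 left).
May has 31 days (159 left).
June has 30 days (129 left).
July has 31 days (98 left).
August has 31 days (67 left).
September has 30 days (37 left).
October has 31 days (6 left).
6 days into November → 6 November 2022.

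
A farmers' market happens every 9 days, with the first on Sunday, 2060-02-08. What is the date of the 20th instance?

2060-07-28

The 20th occurrence is 19 intervals after the first: 19 × 9 = 171 days after 2060-02-08.
February has 29 days — 21 days to the end of February leaves 150.
March has 31 days (119 left).
April has 30 days (89 left).
May has 31 days (58 left).
June has 30 days (28 left).
28 days into July → 2060-07-28.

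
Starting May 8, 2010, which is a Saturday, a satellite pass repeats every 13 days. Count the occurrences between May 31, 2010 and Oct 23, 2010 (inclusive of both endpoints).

Occurrences land 13·i days after May 8, 2010 for i = 0, 1, 2, …
May 31, 2010 is 23 days after the start; 23 ÷ 13 = 1 remainder 10; since the remainder is 10, round up to i = 2. First occurrence in the window: #3 on Jun 3, 2010 (2×13 = 26 days in).
Oct 23, 2010 is 168 days after the start; 168 ÷ 13 = 12 remainder 12. Last occurrence in the window: #13 on Oct 11, 2010.
Occurrences #3 through #13: 11 in total.

11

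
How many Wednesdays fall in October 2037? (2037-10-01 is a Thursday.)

2037-10-01 is a Thursday; the first Wednesday on or after it is 2037-10-07 (6 days later).
From 2037-10-07 to 2037-10-31 is 31 − 7 = 24 days.
24 ÷ 7 = 3 full weeks with remainder 3, so 3 more Wednesdays after the first → 4.

4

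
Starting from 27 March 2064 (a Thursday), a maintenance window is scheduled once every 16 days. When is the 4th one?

14 May 2064

The 4th occurrence is 3 intervals after the first: 3 × 16 = 48 days after 27 March 2064.
March has 31 days — 4 days to the end of March leaves 44.
April has 30 days (14 left).
14 days into May → 14 May 2064.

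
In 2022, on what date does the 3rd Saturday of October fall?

October 2022 begins on a Saturday, so the first Saturday is October 1.
The 3rd Saturday is 2 weeks later: 1 + 14 = 15.

15 October 2022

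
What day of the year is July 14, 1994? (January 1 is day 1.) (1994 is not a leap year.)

Days in months before July: 31 + 28 + 31 + 30 + 31 + 30 = 181.
Plus 14 days into July → day 195.

195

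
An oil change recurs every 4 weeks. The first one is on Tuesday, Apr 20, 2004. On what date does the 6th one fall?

The 6th occurrence is 5 intervals after the first: 5 × 28 = 140 days after Apr 20, 2004.
Apr has 30 days — 10 days to the end of Apr leaves 130.
May has 31 days (99 left).
Jun has 30 days (69 left).
Jul has 31 days (38 left).
Aug has 31 days (7 left).
7 days into Sep → Sep 7, 2004.

Sep 7, 2004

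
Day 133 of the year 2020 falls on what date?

May 12, 2020

Jan has 31 days (133 − 31 = 102 remain).
Feb has 29 days (102 − 29 = 73 remain).
Mar has 31 days (73 − 31 = 42 remain).
Apr has 30 days (42 − 30 = 12 remain).
12 into May → May 12.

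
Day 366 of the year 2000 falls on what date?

2000-12-31

January has 31 days (366 − 31 = 335 remain).
February has 29 days (335 − 29 = 306 remain).
March has 31 days (306 − 31 = 275 remain).
April has 30 days (275 − 30 = 245 remain).
May has 31 days (245 − 31 = 214 remain).
June has 30 days (214 − 30 = 184 remain).
July has 31 days (184 − 31 = 153 remain).
August has 31 days (153 − 31 = 122 remain).
September has 30 days (122 − 30 = 92 remain).
October has 31 days (92 − 31 = 61 remain).
November has 30 days (61 − 30 = 31 remain).
31 into December → December 31.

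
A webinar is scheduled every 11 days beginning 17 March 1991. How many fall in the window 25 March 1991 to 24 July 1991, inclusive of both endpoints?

11

Occurrences land 11·i days after 17 March 1991 for i = 0, 1, 2, …
25 March 1991 is 8 days after the start; 8 ÷ 11 = 0 remainder 8; since the remainder is 8, round up to i = 1. First occurrence in the window: #2 on 28 March 1991 (1×11 = 11 days in).
24 July 1991 is 129 days after the start; 129 ÷ 11 = 11 remainder 8. Last occurrence in the window: #12 on 16 July 1991.
Occurrences #2 through #12: 11 in total.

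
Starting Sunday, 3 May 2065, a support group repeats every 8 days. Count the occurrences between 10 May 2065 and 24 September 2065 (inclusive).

Occurrences land 8·i days after 3 May 2065 for i = 0, 1, 2, …
10 May 2065 is 7 days after the start; 7 ÷ 8 = 0 remainder 7; since the remainder is 7, round up to i = 1. First occurrence in the window: #2 on 11 May 2065 (1×8 = 8 days in).
24 September 2065 is 144 days after the start; 144 ÷ 8 = 18 remainder 0. Last occurrence in the window: #19 on 24 September 2065.
Occurrences #2 through #19: 18 in total.

18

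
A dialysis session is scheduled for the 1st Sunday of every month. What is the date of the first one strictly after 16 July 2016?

July 2016 starts on a Friday, so its 1st Sunday is 3 July 2016 (2 days in).
That is not after 16 July 2016, so look at August 2016.
August 2016 starts on a Monday, so its 1st Sunday is 7 August 2016 (6 days in).

7 August 2016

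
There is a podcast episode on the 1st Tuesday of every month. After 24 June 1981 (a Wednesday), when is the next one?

7 July 1981

June 1981 starts on a Monday, so its 1st Tuesday is 2 June 1981 (1 day in).
That is not after 24 June 1981, so look at July 1981.
July 1981 starts on a Wednesday, so its 1st Tuesday is 7 July 1981 (6 days in).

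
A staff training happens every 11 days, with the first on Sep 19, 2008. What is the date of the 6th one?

Nov 13, 2008

The 6th occurrence is 5 intervals after the first: 5 × 11 = 55 days after Sep 19, 2008.
Sep has 30 days — 11 days to the end of Sep leaves 44.
Oct has 31 days (13 left).
13 days into Nov → Nov 13, 2008.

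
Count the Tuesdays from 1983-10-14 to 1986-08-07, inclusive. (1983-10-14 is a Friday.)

147

1983-10-14 is a Friday; the first Tuesday on or after it is 1983-10-18 (4 days later).
From 1983-10-18 to 1986-08-07: 74 + 366 + 365 + 219 = 1024 days (rest of 1983, 1984, 1985, to 1986-08-07 in 1986).
1024 ÷ 7 = 146 full weeks with remainder 2, so 146 more Tuesdays after the first → 147.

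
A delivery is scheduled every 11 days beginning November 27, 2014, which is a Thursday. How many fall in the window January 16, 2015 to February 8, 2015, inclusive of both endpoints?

2

Occurrences land 11·i days after November 27, 2014 for i = 0, 1, 2, …
January 16, 2015 is 50 days after the start; 50 ÷ 11 = 4 remainder 6; since the remainder is 6, round up to i = 5. First occurrence in the window: #6 on January 21, 2015 (5×11 = 55 days in).
February 8, 2015 is 73 days after the start; 73 ÷ 11 = 6 remainder 7. Last occurrence in the window: #7 on February 1, 2015.
Occurrences #6 through #7: 2 in total.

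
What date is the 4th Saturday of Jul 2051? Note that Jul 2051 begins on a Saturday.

Jul 2051 begins on a Saturday, so the first Saturday is Jul 1.
The 4th Saturday is 3 weeks later: 1 + 21 = 22.

Jul 22, 2051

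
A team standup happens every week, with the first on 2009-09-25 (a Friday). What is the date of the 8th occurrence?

The 8th occurrence is 7 intervals after the first: 7 × 7 = 49 days after 2009-09-25.
September has 30 days — 5 days to the end of September leaves 44.
October has 31 days (13 left).
13 days into November → 2009-11-13.

2009-11-13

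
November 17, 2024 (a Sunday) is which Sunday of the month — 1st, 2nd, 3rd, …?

3rd

Day 17 falls in week ⌈17/7⌉ of the month.
Days 1–7 hold the 1st Sunday, 8–14 the 2nd, 15–21 the 3rd, 22–28 the 4th, 29–31 the 5th.
17 is in the range for the 3rd.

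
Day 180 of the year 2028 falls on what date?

Jan has 31 days (180 − 31 = 149 remain).
Feb has 29 days (149 − 29 = 120 remain).
Mar has 31 days (120 − 31 = 89 remain).
Apr has 30 days (89 − 30 = 59 remain).
May has 31 days (59 − 31 = 28 remain).
28 into Jun → Jun 28.

Jun 28, 2028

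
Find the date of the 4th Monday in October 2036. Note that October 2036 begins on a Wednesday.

2036-10-27

October 2036 begins on a Wednesday, so the first Monday is October 6 (5 days later).
The 4th Monday is 3 weeks later: 6 + 21 = 27.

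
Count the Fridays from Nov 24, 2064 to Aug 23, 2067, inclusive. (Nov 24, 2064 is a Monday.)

Nov 24, 2064 is a Monday; the first Friday on or after it is Nov 28, 2064 (4 days later).
From Nov 28, 2064 to Aug 23, 2067: 33 + 365 + 365 + 235 = 998 days (rest of 2064, 2065, 2066, to Aug 23, 2067 in 2067).
998 ÷ 7 = 142 full weeks with remainder 4, so 142 more Fridays after the first → 143.

143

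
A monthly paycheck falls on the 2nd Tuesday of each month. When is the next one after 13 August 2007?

14 August 2007

August 2007 starts on a Wednesday; its first Tuesday is the 7th, so the 2nd Tuesday is the 14th — 14 August 2007.
14 August 2007 is after 13 August 2007, so that is the next one.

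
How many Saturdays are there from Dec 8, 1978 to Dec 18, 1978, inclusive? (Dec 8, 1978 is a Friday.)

2

Dec 8, 1978 is a Friday; the first Saturday on or after it is Dec 9, 1978 (1 day later).
From Dec 9, 1978 to Dec 18, 1978 is 18 − 9 = 9 days.
9 ÷ 7 = 1 full weeks with remainder 2, so 1 more Saturdays after the first → 2.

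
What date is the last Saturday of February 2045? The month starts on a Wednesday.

February 2045 begins on a Wednesday, so the first Saturday is February 4 (3 days later).
February 2045 has 28 days. Adding weeks: 4, 11, 18, 25 — the last one ≤ 28 is the 25th.

25 February 2045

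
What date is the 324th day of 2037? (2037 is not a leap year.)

2037-11-20

January has 31 days (324 − 31 = 293 remain).
February has 28 days (293 − 28 = 265 remain).
March has 31 days (265 − 31 = 234 remain).
April has 30 days (234 − 30 = 204 remain).
May has 31 days (204 − 31 = 173 remain).
June has 30 days (173 − 30 = 143 remain).
July has 31 days (143 − 31 = 112 remain).
August has 31 days (112 − 31 = 81 remain).
September has 30 days (81 − 30 = 51 remain).
October has 31 days (51 − 31 = 20 remain).
20 into November → November 20.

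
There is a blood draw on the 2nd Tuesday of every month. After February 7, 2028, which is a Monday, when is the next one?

February 2028 starts on a Tuesday; its first Tuesday is the 1st, so the 2nd Tuesday is the 8th — February 8, 2028.
February 8, 2028 is after February 7, 2028, so that is the next one.

February 8, 2028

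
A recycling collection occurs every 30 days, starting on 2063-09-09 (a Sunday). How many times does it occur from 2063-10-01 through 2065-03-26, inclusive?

18

Occurrences land 30·i days after 2063-09-09 for i = 0, 1, 2, …
2063-10-01 is 22 days after the start; 22 ÷ 30 = 0 remainder 22; since the remainder is 22, round up to i = 1. First occurrence in the window: #2 on 2063-10-09 (1×30 = 30 days in).
2065-03-26 is 564 days after the start; 564 ÷ 30 = 18 remainder 24. Last occurrence in the window: #19 on 2065-03-02.
Occurrences #2 through #19: 18 in total.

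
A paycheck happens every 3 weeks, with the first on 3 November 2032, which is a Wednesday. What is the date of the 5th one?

The 5th occurrence is 4 intervals after the first: 4 × 21 = 84 days after 3 November 2032.
November has 30 days — 27 days to the end of November leaves 57.
December has 31 days (26 left).
26 days into January → 26 January 2033.

26 January 2033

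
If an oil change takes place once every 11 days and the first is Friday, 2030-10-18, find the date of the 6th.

2030-12-12

The 6th occurrence is 5 intervals after the first: 5 × 11 = 55 days after 2030-10-18.
October has 31 days — 13 days to the end of October leaves 42.
November has 30 days (12 left).
12 days into December → 2030-12-12.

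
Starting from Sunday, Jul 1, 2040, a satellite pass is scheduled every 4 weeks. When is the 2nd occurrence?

The 2nd occurrence is 1 interval after the first: 1 × 28 = 28 days after Jul 1, 2040.
28 days later is Jul 29, 2040.

Jul 29, 2040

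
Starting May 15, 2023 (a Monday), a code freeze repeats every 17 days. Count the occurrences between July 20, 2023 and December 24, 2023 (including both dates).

Occurrences land 17·i days after May 15, 2023 for i = 0, 1, 2, …
July 20, 2023 is 66 days after the start; 66 ÷ 17 = 3 remainder 15; since the remainder is 15, round up to i = 4. First occurrence in the window: #5 on July 22, 2023 (4×17 = 68 days in).
December 24, 2023 is 223 days after the start; 223 ÷ 17 = 13 remainder 2. Last occurrence in the window: #14 on December 22, 2023.
Occurrences #5 through #14: 10 in total.

10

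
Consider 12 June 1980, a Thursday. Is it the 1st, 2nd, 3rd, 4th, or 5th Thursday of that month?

2nd

Day 12 falls in week ⌈12/7⌉ of the month.
Days 1–7 hold the 1st Thursday, 8–14 the 2nd, 15–21 the 3rd, 22–28 the 4th, 29–31 the 5th.
12 is in the range for the 2nd.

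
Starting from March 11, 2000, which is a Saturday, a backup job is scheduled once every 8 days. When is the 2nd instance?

March 19, 2000

The 2nd occurrence is 1 interval after the first: 1 × 8 = 8 days after March 11, 2000.
8 days later is March 19, 2000.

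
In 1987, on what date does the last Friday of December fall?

The first Friday of December 1987 is December 4.
December 1987 has 31 days. Adding weeks: 4, 11, 18, 25 — the last one ≤ 31 is the 25th.

25 December 1987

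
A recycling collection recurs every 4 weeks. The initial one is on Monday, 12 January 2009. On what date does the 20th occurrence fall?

28 June 2010

The 20th occurrence is 19 intervals after the first: 19 × 28 = 532 days after 12 January 2009.
January has 31 days — 19 days to the end of January leaves 513.
From end of January to end of 2009 is 334 days (179 left).
January has 31 days (148 left).
February has 28 days (120 left).
March has 31 days (89 left).
April has 30 days (59 left).
May has 31 days (28 left).
28 days into June → 28 June 2010.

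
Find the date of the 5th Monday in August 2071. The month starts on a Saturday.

31 August 2071

August 2071 begins on a Saturday, so the first Monday is August 3 (2 days later).
The 5th Monday is 4 weeks later: 3 + 28 = 31.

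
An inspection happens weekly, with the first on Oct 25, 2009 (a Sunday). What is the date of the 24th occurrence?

The 24th occurrence is 23 intervals after the first: 23 × 7 = 161 days after Oct 25, 2009.
Oct has 31 days — 6 days to the end of Oct leaves 155.
Nov has 30 days (125 left).
Dec has 31 days (94 left).
Jan has 31 days (63 left).
Feb has 28 days (35 left).
Mar has 31 days (4 left).
4 days into Apr → Apr 4, 2010.

Apr 4, 2010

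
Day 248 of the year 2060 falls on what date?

Sep 4, 2060

Jan has 31 days (248 − 31 = 217 remain).
Feb has 29 days (217 − 29 = 188 remain).
Mar has 31 days (188 − 31 = 157 remain).
Apr has 30 days (157 − 30 = 127 remain).
May has 31 days (127 − 31 = 96 remain).
Jun has 30 days (96 − 30 = 66 remain).
Jul has 31 days (66 − 31 = 35 remain).
Aug has 31 days (35 − 31 = 4 remain).
4 into Sep → Sep 4.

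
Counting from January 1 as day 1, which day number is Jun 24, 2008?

Days in months before Jun: 31 + 29 + 31 + 30 + 31 = 152.
Plus 24 days into Jun → day 176.

176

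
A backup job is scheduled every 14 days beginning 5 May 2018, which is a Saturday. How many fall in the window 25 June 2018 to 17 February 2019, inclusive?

17

Occurrences land 14·i days after 5 May 2018 for i = 0, 1, 2, …
25 June 2018 is 51 days after the start; 51 ÷ 14 = 3 remainder 9; since the remainder is 9, round up to i = 4. First occurrence in the window: #5 on 30 June 2018 (4×14 = 56 days in).
17 February 2019 is 288 days after the start; 288 ÷ 14 = 20 remainder 8. Last occurrence in the window: #21 on 9 February 2019.
Occurrences #5 through #21: 17 in total.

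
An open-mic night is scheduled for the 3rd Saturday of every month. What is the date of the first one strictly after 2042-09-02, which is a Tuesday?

2042-09-20

September 2042 starts on a Monday; its first Saturday is the 6th, so the 3rd Saturday is the 20th — 2042-09-20.
2042-09-20 is after 2042-09-02, so that is the next one.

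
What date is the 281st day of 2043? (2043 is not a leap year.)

Jan has 31 days (281 − 31 = 250 remain).
Feb has 28 days (250 − 28 = 222 remain).
Mar has 31 days (222 − 31 = 191 remain).
Apr has 30 days (191 − 30 = 161 remain).
May has 31 days (161 − 31 = 130 remain).
Jun has 30 days (130 − 30 = 100 remain).
Jul has 31 days (100 − 31 = 69 remain).
Aug has 31 days (69 − 31 = 38 remain).
Sep has 30 days (38 − 30 = 8 remain).
8 into Oct → Oct 8.

Oct 8, 2043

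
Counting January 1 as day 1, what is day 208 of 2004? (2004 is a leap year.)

January has 31 days (208 − 31 = 177 remain).
February has 29 days (177 − 29 = 148 remain).
March has 31 days (148 − 31 = 117 remain).
April has 30 days (117 − 30 = 87 remain).
May has 31 days (87 − 31 = 56 remain).
June has 30 days (56 − 30 = 26 remain).
26 into July → July 26.

July 26, 2004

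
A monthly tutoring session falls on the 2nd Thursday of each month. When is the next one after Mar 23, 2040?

Apr 12, 2040

Mar 2040 starts on a Thursday; its first Thursday is the 1st, so the 2nd Thursday is the 8th — Mar 8, 2040.
That is not after Mar 23, 2040, so look at Apr 2040.
Apr 2040 starts on a Sunday; its first Thursday is the 5th, so the 2nd Thursday is the 12th — Apr 12, 2040.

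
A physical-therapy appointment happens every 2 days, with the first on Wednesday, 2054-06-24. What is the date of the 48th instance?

The 48th occurrence is 47 intervals after the first: 47 × 2 = 94 days after 2054-06-24.
June has 30 days — 6 days to the end of June leaves 88.
July has 31 days (57 left).
August has 31 days (26 left).
26 days into September → 2054-09-26.

2054-09-26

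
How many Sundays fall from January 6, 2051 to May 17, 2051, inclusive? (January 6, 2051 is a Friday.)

19

January 6, 2051 is a Friday; the first Sunday on or after it is January 8, 2051 (2 days later).
From January 8, 2051 to May 17, 2051: 23 + 28 + 31 + 30 + 17 = 129 days (rest of January, February, March, April, May).
129 ÷ 7 = 18 full weeks with remainder 3, so 18 more Sundays after the first → 19.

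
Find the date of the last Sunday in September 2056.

September 2056 begins on a Friday, so the first Sunday is September 3 (2 days later).
September 2056 has 30 days. Adding weeks: 3, 10, 17, 24 — the last one ≤ 30 is the 24th.

September 24, 2056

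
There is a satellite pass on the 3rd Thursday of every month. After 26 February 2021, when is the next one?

February 2021 starts on a Monday; its first Thursday is the 4th, so the 3rd Thursday is the 18th — 18 February 2021.
That is not after 26 February 2021, so look at March 2021.
March 2021 starts on a Monday; its first Thursday is the 4th, so the 3rd Thursday is the 18th — 18 March 2021.

18 March 2021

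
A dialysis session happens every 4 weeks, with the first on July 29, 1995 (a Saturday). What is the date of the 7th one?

The 7th occurrence is 6 intervals after the first: 6 × 28 = 168 days after July 29, 1995.
July has 31 days — 2 days to the end of July leaves 166.
August has 31 days (135 left).
September has 30 days (105 left).
October has 31 days (74 left).
November has 30 days (44 left).
December has 31 days (13 left).
13 days into January → January 13, 1996.

January 13, 1996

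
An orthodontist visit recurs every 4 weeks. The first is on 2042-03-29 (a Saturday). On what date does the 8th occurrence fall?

2042-10-11

The 8th occurrence is 7 intervals after the first: 7 × 28 = 196 days after 2042-03-29.
March has 31 days — 2 days to the end of March leaves 194.
April has 30 days (164 left).
May has 31 days (133 left).
June has 30 days (103 left).
July has 31 days (72 left).
August has 31 days (41 left).
September has 30 days (11 left).
11 days into October → 2042-10-11.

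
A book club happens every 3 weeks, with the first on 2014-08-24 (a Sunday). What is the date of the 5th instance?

2014-11-16

The 5th occurrence is 4 intervals after the first: 4 × 21 = 84 days after 2014-08-24.
August has 31 days — 7 days to the end of August leaves 77.
September has 30 days (47 left).
October has 31 days (16 left).
16 days into November → 2014-11-16.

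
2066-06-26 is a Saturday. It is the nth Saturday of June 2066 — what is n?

4th

Day 26 falls in week ⌈26/7⌉ of the month.
Days 1–7 hold the 1st Saturday, 8–14 the 2nd, 15–21 the 3rd, 22–28 the 4th, 29–31 the 5th.
26 is in the range for the 4th.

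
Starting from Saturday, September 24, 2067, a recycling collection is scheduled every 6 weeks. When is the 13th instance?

February 9, 2069

The 13th occurrence is 12 intervals after the first: 12 × 42 = 504 days after September 24, 2067.
September has 30 days — 6 days to the end of September leaves 498.
From end of September to end of 2067 is 92 days (406 left).
2068 has 366 days (40 left).
January has 31 days (9 left).
9 days into February → February 9, 2069.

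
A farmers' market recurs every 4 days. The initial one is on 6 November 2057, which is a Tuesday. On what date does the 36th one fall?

The 36th occurrence is 35 intervals after the first: 35 × 4 = 140 days after 6 November 2057.
November has 30 days — 24 days to the end of November leaves 116.
December has 31 days (85 left).
January has 31 days (54 left).
February has 28 days (26 left).
26 days into March → 26 March 2058.

26 March 2058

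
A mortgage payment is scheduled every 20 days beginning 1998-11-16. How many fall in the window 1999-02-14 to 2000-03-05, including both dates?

19

Occurrences land 20·i days after 1998-11-16 for i = 0, 1, 2, …
1999-02-14 is 90 days after the start; 90 ÷ 20 = 4 remainder 10; since the remainder is 10, round up to i = 5. First occurrence in the window: #6 on 1999-02-24 (5×20 = 100 days in).
2000-03-05 is 475 days after the start; 475 ÷ 20 = 23 remainder 15. Last occurrence in the window: #24 on 2000-02-19.
Occurrences #6 through #24: 19 in total.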